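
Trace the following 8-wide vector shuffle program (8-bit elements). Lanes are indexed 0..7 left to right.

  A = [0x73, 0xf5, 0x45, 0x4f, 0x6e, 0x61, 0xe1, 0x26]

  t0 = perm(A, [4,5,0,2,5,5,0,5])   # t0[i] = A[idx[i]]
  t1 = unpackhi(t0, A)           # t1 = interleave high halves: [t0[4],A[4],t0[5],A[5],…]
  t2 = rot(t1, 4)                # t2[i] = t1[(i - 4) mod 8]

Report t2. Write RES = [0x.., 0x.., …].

RES = [0x73, 0xe1, 0x61, 0x26, 0x61, 0x6e, 0x61, 0x61]

→ t0 |6e|61|73|45|61|61|73|61|
→ t1 |61|6e|61|61|73|e1|61|26|
→ t2 |73|e1|61|26|61|6e|61|61|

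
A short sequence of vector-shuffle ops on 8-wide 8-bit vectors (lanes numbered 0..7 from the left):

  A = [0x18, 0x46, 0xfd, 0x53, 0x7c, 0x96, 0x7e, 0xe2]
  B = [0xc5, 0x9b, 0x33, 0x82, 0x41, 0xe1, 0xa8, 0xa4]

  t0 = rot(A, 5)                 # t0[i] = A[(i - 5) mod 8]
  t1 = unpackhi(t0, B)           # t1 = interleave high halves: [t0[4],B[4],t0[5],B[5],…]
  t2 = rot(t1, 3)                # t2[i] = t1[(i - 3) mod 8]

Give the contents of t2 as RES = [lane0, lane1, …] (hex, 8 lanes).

RES = [0xa8, 0xfd, 0xa4, 0xe2, 0x41, 0x18, 0xe1, 0x46]

  t0: 53 7c 96 7e e2 18 46 fd
  t1: e2 41 18 e1 46 a8 fd a4
  t2: a8 fd a4 e2 41 18 e1 46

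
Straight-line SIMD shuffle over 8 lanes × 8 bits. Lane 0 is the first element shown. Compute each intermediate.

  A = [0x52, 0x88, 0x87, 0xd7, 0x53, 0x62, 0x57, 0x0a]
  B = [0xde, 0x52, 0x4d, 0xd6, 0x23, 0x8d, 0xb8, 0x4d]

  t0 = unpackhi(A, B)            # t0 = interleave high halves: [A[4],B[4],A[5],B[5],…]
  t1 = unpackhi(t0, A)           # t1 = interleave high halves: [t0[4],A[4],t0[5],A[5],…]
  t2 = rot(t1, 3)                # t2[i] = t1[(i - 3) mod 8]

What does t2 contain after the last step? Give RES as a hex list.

  t0: 53 23 62 8d 57 b8 0a 4d
  t1: 57 53 b8 62 0a 57 4d 0a
  t2: 57 4d 0a 57 53 b8 62 0a

RES = [0x57, 0x4d, 0x0a, 0x57, 0x53, 0xb8, 0x62, 0x0a]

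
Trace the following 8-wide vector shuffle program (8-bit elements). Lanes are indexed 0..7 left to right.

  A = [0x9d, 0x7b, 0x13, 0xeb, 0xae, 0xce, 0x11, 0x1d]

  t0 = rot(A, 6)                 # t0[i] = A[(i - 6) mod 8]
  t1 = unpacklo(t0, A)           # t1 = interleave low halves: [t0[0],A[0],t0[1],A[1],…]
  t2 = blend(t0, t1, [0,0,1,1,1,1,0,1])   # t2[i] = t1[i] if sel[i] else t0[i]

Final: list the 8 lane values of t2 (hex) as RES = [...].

RES = [0x13, 0xeb, 0xeb, 0x7b, 0xae, 0x13, 0x9d, 0xeb]

  t0: 13 eb ae ce 11 1d 9d 7b
  t1: 13 9d eb 7b ae 13 ce eb
  t2: 13 eb eb 7b ae 13 9d eb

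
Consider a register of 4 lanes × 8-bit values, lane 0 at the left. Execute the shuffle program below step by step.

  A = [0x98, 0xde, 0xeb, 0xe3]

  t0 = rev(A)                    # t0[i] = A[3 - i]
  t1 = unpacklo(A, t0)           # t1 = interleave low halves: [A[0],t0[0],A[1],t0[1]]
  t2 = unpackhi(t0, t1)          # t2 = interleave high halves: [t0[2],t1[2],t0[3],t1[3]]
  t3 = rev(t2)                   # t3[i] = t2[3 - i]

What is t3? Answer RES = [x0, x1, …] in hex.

t0 = [0xe3, 0xeb, 0xde, 0x98]
t1 = [0x98, 0xe3, 0xde, 0xeb]
t2 = [0xde, 0xde, 0x98, 0xeb]
t3 = [0xeb, 0x98, 0xde, 0xde]

RES = [0xeb, 0x98, 0xde, 0xde]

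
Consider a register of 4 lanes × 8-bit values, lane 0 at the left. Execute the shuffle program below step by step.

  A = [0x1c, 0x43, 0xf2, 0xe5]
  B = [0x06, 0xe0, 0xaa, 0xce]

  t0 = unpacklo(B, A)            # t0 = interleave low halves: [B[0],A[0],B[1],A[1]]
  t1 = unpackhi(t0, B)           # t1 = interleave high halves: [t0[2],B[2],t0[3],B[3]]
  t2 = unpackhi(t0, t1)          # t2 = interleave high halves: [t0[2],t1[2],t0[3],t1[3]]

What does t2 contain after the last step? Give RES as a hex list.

→ t0 |06|1c|e0|43|
→ t1 |e0|aa|43|ce|
→ t2 |e0|43|43|ce|

RES = [0xe0, 0x43, 0x43, 0xce]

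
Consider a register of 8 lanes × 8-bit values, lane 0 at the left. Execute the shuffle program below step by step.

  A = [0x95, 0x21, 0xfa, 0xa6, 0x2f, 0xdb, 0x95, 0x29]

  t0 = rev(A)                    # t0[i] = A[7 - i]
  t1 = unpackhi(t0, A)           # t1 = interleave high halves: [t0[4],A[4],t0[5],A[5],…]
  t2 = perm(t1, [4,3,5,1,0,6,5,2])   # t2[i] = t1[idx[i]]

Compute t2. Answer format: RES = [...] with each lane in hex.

  t0: 29 95 db 2f a6 fa 21 95
  t1: a6 2f fa db 21 95 95 29
  t2: 21 db 95 2f a6 95 95 fa

RES = [0x21, 0xdb, 0x95, 0x2f, 0xa6, 0x95, 0x95, 0xfa]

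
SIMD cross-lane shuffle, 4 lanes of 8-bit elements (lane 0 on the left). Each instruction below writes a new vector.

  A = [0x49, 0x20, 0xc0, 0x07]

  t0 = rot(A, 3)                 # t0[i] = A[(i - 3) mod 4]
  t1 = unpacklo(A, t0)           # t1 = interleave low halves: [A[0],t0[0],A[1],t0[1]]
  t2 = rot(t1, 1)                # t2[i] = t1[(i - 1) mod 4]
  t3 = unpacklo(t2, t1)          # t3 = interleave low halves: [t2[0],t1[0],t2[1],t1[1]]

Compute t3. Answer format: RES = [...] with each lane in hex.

RES = [ 0xc0  0x49  0x49  0x20 ]

t0 = [0x20, 0xc0, 0x07, 0x49]
t1 = [0x49, 0x20, 0x20, 0xc0]
t2 = [0xc0, 0x49, 0x20, 0x20]
t3 = [0xc0, 0x49, 0x49, 0x20]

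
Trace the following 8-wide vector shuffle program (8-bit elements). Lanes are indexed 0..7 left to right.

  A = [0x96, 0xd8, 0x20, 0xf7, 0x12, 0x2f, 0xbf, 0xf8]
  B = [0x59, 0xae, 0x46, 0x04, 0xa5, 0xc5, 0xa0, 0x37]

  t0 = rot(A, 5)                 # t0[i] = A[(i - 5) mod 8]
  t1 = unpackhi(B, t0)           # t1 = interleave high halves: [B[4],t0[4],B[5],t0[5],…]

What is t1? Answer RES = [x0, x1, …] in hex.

RES = [0xa5, 0xf8, 0xc5, 0x96, 0xa0, 0xd8, 0x37, 0x20]

t0 = [0xf7, 0x12, 0x2f, 0xbf, 0xf8, 0x96, 0xd8, 0x20]
t1 = [0xa5, 0xf8, 0xc5, 0x96, 0xa0, 0xd8, 0x37, 0x20]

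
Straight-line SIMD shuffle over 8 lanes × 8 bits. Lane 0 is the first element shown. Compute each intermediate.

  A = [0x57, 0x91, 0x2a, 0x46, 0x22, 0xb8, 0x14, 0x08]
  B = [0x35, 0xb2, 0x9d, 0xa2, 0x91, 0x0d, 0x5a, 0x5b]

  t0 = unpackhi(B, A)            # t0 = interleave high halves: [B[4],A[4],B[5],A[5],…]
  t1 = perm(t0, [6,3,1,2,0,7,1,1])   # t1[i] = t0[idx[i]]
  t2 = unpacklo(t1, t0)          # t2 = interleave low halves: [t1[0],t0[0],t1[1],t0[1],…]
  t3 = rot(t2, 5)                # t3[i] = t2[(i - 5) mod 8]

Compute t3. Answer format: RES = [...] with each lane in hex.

RES = [0x22, 0x22, 0x0d, 0x0d, 0xb8, 0x5b, 0x91, 0xb8]

t0 = [0x91, 0x22, 0x0d, 0xb8, 0x5a, 0x14, 0x5b, 0x08]
t1 = [0x5b, 0xb8, 0x22, 0x0d, 0x91, 0x08, 0x22, 0x22]
t2 = [0x5b, 0x91, 0xb8, 0x22, 0x22, 0x0d, 0x0d, 0xb8]
t3 = [0x22, 0x22, 0x0d, 0x0d, 0xb8, 0x5b, 0x91, 0xb8]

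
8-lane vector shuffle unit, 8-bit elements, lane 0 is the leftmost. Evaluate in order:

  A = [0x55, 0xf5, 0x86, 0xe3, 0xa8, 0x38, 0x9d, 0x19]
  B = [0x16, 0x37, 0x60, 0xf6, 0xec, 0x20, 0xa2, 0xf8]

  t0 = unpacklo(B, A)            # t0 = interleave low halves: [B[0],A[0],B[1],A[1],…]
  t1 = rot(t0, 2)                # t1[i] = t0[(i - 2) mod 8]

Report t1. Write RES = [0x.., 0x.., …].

→ t0 |16|55|37|f5|60|86|f6|e3|
→ t1 |f6|e3|16|55|37|f5|60|86|

RES = [0xf6, 0xe3, 0x16, 0x55, 0x37, 0xf5, 0x60, 0x86]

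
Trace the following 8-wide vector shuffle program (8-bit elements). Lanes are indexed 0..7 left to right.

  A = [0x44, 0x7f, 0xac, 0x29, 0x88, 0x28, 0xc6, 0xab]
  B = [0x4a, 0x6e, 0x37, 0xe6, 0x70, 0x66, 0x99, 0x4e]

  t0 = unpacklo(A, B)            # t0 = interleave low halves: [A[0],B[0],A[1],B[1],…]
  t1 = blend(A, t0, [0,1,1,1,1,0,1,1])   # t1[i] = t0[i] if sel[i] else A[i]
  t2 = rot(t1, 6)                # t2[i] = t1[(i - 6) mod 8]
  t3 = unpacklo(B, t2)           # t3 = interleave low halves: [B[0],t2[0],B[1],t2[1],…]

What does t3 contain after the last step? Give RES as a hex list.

  t0: 44 4a 7f 6e ac 37 29 e6
  t1: 44 4a 7f 6e ac 28 29 e6
  t2: 7f 6e ac 28 29 e6 44 4a
  t3: 4a 7f 6e 6e 37 ac e6 28

RES = [ 0x4a  0x7f  0x6e  0x6e  0x37  0xac  0xe6  0x28 ]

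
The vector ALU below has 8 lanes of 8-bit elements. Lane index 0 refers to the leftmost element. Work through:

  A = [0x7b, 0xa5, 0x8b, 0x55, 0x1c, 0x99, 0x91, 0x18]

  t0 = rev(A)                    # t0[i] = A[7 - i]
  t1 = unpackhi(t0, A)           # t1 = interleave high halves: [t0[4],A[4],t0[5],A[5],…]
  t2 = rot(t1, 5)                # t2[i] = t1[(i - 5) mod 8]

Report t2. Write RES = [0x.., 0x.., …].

→ t0 |18|91|99|1c|55|8b|a5|7b|
→ t1 |55|1c|8b|99|a5|91|7b|18|
→ t2 |99|a5|91|7b|18|55|1c|8b|

RES = [0x99, 0xa5, 0x91, 0x7b, 0x18, 0x55, 0x1c, 0x8b]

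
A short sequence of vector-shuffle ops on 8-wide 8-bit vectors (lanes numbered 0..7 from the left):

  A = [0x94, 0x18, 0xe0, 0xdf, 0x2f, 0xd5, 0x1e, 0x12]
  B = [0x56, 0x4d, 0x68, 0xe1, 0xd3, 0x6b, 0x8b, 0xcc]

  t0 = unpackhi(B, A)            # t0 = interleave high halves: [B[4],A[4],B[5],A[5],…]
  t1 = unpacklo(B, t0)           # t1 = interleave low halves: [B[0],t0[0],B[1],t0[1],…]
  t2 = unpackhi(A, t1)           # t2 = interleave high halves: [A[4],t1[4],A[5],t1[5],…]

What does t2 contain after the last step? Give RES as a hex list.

RES = [0x2f, 0x68, 0xd5, 0x6b, 0x1e, 0xe1, 0x12, 0xd5]

t0 = [0xd3, 0x2f, 0x6b, 0xd5, 0x8b, 0x1e, 0xcc, 0x12]
t1 = [0x56, 0xd3, 0x4d, 0x2f, 0x68, 0x6b, 0xe1, 0xd5]
t2 = [0x2f, 0x68, 0xd5, 0x6b, 0x1e, 0xe1, 0x12, 0xd5]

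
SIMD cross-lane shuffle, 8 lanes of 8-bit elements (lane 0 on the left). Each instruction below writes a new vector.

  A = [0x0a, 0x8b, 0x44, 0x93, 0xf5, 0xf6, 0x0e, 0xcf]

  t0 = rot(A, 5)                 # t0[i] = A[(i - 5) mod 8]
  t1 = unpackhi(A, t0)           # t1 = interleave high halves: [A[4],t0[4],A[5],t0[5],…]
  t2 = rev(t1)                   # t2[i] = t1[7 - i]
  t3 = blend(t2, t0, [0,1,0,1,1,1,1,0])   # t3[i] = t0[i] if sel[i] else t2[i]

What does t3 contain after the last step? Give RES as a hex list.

t0 = [0x93, 0xf5, 0xf6, 0x0e, 0xcf, 0x0a, 0x8b, 0x44]
t1 = [0xf5, 0xcf, 0xf6, 0x0a, 0x0e, 0x8b, 0xcf, 0x44]
t2 = [0x44, 0xcf, 0x8b, 0x0e, 0x0a, 0xf6, 0xcf, 0xf5]
t3 = [0x44, 0xf5, 0x8b, 0x0e, 0xcf, 0x0a, 0x8b, 0xf5]

RES = [0x44, 0xf5, 0x8b, 0x0e, 0xcf, 0x0a, 0x8b, 0xf5]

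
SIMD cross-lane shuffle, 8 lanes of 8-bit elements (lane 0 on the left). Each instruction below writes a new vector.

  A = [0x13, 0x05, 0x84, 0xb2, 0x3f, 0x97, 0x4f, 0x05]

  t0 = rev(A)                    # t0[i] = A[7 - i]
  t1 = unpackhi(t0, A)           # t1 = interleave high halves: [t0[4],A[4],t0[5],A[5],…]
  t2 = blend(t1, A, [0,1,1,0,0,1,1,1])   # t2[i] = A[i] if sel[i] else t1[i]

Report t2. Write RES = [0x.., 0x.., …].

→ t0 |05|4f|97|3f|b2|84|05|13|
→ t1 |b2|3f|84|97|05|4f|13|05|
→ t2 |b2|05|84|97|05|97|4f|05|

RES = [ 0xb2  0x05  0x84  0x97  0x05  0x97  0x4f  0x05 ]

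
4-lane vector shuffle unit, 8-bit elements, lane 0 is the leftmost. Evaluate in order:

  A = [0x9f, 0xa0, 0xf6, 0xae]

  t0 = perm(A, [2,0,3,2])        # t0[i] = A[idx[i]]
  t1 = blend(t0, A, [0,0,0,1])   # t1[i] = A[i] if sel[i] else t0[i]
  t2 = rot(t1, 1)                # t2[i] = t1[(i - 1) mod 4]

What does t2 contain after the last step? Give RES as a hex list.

RES = [ 0xae  0xf6  0x9f  0xae ]

t0 = [0xf6, 0x9f, 0xae, 0xf6]
t1 = [0xf6, 0x9f, 0xae, 0xae]
t2 = [0xae, 0xf6, 0x9f, 0xae]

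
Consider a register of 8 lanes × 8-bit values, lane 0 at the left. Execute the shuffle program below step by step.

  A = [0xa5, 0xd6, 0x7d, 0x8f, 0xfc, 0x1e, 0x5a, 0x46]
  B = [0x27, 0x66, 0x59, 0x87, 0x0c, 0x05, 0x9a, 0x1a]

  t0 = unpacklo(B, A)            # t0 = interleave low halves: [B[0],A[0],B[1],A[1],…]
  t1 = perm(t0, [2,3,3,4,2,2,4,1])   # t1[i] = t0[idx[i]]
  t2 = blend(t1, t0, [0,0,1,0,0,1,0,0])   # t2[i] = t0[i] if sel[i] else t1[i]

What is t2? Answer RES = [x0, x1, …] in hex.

t0 = [0x27, 0xa5, 0x66, 0xd6, 0x59, 0x7d, 0x87, 0x8f]
t1 = [0x66, 0xd6, 0xd6, 0x59, 0x66, 0x66, 0x59, 0xa5]
t2 = [0x66, 0xd6, 0x66, 0x59, 0x66, 0x7d, 0x59, 0xa5]

RES = [ 0x66  0xd6  0x66  0x59  0x66  0x7d  0x59  0xa5 ]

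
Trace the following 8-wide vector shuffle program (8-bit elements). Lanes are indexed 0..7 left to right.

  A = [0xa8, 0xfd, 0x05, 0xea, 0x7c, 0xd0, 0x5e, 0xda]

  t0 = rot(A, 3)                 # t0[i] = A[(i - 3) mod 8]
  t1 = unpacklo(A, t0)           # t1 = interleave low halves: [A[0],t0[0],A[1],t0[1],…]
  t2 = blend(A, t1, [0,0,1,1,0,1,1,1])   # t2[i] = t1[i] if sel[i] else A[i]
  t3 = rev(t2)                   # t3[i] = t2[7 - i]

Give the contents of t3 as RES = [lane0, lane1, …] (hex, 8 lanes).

RES = [ 0xa8  0xea  0xda  0x7c  0x5e  0xfd  0xfd  0xa8 ]

  t0: d0 5e da a8 fd 05 ea 7c
  t1: a8 d0 fd 5e 05 da ea a8
  t2: a8 fd fd 5e 7c da ea a8
  t3: a8 ea da 7c 5e fd fd a8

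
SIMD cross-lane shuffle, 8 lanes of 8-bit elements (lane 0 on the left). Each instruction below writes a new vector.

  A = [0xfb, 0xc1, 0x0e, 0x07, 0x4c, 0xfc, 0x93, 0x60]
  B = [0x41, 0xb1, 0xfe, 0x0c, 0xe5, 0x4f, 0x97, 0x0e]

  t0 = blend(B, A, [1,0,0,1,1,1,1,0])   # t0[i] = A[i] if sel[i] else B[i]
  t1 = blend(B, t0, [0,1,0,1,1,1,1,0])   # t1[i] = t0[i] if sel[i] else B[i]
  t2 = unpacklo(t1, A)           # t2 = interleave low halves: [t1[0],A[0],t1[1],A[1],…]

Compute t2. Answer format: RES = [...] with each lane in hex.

  t0: fb b1 fe 07 4c fc 93 0e
  t1: 41 b1 fe 07 4c fc 93 0e
  t2: 41 fb b1 c1 fe 0e 07 07

RES = [0x41, 0xfb, 0xb1, 0xc1, 0xfe, 0x0e, 0x07, 0x07]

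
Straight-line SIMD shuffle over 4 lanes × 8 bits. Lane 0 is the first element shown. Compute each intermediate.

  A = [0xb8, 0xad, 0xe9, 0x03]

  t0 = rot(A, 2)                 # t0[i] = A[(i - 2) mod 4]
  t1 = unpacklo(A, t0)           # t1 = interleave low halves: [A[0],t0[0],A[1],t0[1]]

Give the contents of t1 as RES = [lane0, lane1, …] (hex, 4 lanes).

RES = [0xb8, 0xe9, 0xad, 0x03]

t0 = [0xe9, 0x03, 0xb8, 0xad]
t1 = [0xb8, 0xe9, 0xad, 0x03]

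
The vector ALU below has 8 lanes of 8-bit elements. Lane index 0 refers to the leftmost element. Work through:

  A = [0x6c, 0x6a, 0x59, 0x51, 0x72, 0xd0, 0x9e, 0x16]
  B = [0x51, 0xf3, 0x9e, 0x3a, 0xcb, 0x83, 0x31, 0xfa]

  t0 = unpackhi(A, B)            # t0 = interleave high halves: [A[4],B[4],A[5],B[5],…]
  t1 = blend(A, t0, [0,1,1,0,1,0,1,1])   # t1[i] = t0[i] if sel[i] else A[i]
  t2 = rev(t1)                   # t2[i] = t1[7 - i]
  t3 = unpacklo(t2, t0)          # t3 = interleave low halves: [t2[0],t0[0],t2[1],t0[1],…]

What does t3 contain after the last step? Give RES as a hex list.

  t0: 72 cb d0 83 9e 31 16 fa
  t1: 6c cb d0 51 9e d0 16 fa
  t2: fa 16 d0 9e 51 d0 cb 6c
  t3: fa 72 16 cb d0 d0 9e 83

RES = [ 0xfa  0x72  0x16  0xcb  0xd0  0xd0  0x9e  0x83 ]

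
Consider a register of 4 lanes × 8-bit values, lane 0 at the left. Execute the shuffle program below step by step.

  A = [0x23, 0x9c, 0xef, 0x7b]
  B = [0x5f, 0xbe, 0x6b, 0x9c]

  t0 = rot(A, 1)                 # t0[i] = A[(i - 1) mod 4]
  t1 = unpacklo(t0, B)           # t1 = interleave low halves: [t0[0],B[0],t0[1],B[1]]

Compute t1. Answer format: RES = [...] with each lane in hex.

RES = [0x7b, 0x5f, 0x23, 0xbe]

→ t0 |7b|23|9c|ef|
→ t1 |7b|5f|23|be|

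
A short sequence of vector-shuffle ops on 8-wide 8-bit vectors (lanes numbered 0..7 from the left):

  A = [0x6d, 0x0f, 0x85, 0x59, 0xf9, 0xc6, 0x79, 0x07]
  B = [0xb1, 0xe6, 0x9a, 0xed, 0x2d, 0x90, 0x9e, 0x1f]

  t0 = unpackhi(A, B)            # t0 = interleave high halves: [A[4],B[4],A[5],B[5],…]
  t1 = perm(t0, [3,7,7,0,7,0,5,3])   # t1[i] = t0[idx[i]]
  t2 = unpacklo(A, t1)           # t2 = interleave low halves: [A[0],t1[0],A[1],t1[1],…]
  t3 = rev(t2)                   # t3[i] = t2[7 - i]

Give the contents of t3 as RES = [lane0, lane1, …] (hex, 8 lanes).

RES = [ 0xf9  0x59  0x1f  0x85  0x1f  0x0f  0x90  0x6d ]

t0 = [0xf9, 0x2d, 0xc6, 0x90, 0x79, 0x9e, 0x07, 0x1f]
t1 = [0x90, 0x1f, 0x1f, 0xf9, 0x1f, 0xf9, 0x9e, 0x90]
t2 = [0x6d, 0x90, 0x0f, 0x1f, 0x85, 0x1f, 0x59, 0xf9]
t3 = [0xf9, 0x59, 0x1f, 0x85, 0x1f, 0x0f, 0x90, 0x6d]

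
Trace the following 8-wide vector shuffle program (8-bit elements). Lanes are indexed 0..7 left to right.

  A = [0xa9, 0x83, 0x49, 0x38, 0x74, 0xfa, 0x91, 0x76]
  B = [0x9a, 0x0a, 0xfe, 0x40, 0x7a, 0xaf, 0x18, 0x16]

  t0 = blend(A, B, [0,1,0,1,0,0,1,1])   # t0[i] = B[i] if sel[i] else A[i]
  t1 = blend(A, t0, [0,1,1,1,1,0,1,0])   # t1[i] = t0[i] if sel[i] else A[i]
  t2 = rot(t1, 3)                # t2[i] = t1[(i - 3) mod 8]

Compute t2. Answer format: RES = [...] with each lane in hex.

→ t0 |a9|0a|49|40|74|fa|18|16|
→ t1 |a9|0a|49|40|74|fa|18|76|
→ t2 |fa|18|76|a9|0a|49|40|74|

RES = [ 0xfa  0x18  0x76  0xa9  0x0a  0x49  0x40  0x74 ]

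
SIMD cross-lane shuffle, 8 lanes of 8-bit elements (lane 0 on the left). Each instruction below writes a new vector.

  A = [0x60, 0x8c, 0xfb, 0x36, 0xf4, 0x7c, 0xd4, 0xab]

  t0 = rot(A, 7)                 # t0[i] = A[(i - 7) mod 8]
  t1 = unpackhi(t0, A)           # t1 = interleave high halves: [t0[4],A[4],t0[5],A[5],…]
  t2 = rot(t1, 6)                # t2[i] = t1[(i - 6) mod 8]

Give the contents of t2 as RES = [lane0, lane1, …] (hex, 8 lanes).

  t0: 8c fb 36 f4 7c d4 ab 60
  t1: 7c f4 d4 7c ab d4 60 ab
  t2: d4 7c ab d4 60 ab 7c f4

RES = [0xd4, 0x7c, 0xab, 0xd4, 0x60, 0xab, 0x7c, 0xf4]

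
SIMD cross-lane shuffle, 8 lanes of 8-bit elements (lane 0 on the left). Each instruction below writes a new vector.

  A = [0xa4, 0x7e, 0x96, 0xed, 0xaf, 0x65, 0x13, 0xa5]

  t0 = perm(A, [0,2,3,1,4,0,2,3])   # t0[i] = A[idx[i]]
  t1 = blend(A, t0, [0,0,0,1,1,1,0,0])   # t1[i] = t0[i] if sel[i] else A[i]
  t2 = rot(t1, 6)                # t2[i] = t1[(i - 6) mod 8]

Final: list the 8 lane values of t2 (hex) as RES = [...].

RES = [0x96, 0x7e, 0xaf, 0xa4, 0x13, 0xa5, 0xa4, 0x7e]

t0 = [0xa4, 0x96, 0xed, 0x7e, 0xaf, 0xa4, 0x96, 0xed]
t1 = [0xa4, 0x7e, 0x96, 0x7e, 0xaf, 0xa4, 0x13, 0xa5]
t2 = [0x96, 0x7e, 0xaf, 0xa4, 0x13, 0xa5, 0xa4, 0x7e]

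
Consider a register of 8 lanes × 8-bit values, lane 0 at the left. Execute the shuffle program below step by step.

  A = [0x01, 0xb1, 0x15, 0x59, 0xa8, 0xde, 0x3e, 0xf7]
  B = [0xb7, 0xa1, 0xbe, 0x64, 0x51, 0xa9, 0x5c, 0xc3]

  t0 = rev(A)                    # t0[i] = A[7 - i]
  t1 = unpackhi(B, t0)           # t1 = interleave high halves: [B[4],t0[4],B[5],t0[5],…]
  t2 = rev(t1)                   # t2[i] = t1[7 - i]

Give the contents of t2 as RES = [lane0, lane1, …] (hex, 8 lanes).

RES = [ 0x01  0xc3  0xb1  0x5c  0x15  0xa9  0x59  0x51 ]

→ t0 |f7|3e|de|a8|59|15|b1|01|
→ t1 |51|59|a9|15|5c|b1|c3|01|
→ t2 |01|c3|b1|5c|15|a9|59|51|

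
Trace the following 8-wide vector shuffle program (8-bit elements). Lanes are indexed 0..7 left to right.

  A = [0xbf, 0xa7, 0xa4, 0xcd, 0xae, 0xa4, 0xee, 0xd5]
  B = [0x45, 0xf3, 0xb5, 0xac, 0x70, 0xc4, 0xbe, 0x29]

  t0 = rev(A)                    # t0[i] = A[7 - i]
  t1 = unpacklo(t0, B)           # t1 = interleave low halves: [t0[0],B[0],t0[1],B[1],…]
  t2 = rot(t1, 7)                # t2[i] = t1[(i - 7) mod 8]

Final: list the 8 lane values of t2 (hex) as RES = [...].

→ t0 |d5|ee|a4|ae|cd|a4|a7|bf|
→ t1 |d5|45|ee|f3|a4|b5|ae|ac|
→ t2 |45|ee|f3|a4|b5|ae|ac|d5|

RES = [0x45, 0xee, 0xf3, 0xa4, 0xb5, 0xae, 0xac, 0xd5]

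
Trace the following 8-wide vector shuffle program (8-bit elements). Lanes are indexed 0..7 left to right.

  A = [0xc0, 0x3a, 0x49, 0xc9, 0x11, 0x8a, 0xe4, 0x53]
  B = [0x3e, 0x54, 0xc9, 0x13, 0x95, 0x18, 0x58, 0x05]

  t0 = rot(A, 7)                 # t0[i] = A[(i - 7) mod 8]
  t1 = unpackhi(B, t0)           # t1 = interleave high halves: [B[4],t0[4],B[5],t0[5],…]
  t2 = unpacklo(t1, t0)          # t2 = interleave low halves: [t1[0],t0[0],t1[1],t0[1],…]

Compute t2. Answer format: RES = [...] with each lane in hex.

RES = [ 0x95  0x3a  0x8a  0x49  0x18  0xc9  0xe4  0x11 ]

t0 = [0x3a, 0x49, 0xc9, 0x11, 0x8a, 0xe4, 0x53, 0xc0]
t1 = [0x95, 0x8a, 0x18, 0xe4, 0x58, 0x53, 0x05, 0xc0]
t2 = [0x95, 0x3a, 0x8a, 0x49, 0x18, 0xc9, 0xe4, 0x11]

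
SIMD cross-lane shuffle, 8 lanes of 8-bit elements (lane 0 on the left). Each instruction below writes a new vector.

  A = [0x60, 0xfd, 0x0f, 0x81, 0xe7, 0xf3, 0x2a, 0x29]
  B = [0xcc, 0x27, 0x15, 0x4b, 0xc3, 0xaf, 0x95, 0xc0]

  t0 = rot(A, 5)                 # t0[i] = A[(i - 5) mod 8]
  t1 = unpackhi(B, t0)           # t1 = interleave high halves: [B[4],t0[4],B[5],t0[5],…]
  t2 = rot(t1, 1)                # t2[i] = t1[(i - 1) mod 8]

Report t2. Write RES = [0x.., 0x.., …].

RES = [ 0x0f  0xc3  0x29  0xaf  0x60  0x95  0xfd  0xc0 ]

t0 = [0x81, 0xe7, 0xf3, 0x2a, 0x29, 0x60, 0xfd, 0x0f]
t1 = [0xc3, 0x29, 0xaf, 0x60, 0x95, 0xfd, 0xc0, 0x0f]
t2 = [0x0f, 0xc3, 0x29, 0xaf, 0x60, 0x95, 0xfd, 0xc0]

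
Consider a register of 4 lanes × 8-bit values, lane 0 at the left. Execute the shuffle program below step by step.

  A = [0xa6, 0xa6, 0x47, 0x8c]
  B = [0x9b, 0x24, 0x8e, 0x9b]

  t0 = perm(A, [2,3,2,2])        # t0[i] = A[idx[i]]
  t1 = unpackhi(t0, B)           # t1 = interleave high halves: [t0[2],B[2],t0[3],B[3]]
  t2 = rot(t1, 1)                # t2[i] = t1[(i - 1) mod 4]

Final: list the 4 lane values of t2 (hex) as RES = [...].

  t0: 47 8c 47 47
  t1: 47 8e 47 9b
  t2: 9b 47 8e 47

RES = [0x9b, 0x47, 0x8e, 0x47]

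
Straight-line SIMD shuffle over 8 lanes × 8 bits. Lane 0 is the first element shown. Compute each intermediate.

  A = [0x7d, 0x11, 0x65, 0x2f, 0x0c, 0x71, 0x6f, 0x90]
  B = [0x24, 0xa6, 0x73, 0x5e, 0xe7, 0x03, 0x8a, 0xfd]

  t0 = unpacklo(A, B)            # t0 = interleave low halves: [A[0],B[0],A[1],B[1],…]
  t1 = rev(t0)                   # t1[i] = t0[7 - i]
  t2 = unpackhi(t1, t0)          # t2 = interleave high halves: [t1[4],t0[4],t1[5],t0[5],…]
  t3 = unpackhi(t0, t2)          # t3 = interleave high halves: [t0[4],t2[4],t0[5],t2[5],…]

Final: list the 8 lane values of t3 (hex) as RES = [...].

RES = [0x65, 0x24, 0x73, 0x2f, 0x2f, 0x7d, 0x5e, 0x5e]

→ t0 |7d|24|11|a6|65|73|2f|5e|
→ t1 |5e|2f|73|65|a6|11|24|7d|
→ t2 |a6|65|11|73|24|2f|7d|5e|
→ t3 |65|24|73|2f|2f|7d|5e|5e|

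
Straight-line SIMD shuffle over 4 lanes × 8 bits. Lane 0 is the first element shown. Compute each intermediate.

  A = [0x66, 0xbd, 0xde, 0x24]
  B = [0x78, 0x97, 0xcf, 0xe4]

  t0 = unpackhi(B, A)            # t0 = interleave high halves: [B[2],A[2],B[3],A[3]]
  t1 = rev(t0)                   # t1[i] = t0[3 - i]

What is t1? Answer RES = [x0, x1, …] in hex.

  t0: cf de e4 24
  t1: 24 e4 de cf

RES = [ 0x24  0xe4  0xde  0xcf ]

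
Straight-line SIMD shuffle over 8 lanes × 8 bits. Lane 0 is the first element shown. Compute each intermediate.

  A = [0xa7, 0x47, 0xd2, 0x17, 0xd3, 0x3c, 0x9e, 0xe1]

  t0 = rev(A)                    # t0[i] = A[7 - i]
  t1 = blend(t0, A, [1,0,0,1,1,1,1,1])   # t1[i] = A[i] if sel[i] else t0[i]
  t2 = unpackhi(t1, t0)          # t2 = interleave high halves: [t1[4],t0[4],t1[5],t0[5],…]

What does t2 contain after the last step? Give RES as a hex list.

  t0: e1 9e 3c d3 17 d2 47 a7
  t1: a7 9e 3c 17 d3 3c 9e e1
  t2: d3 17 3c d2 9e 47 e1 a7

RES = [ 0xd3  0x17  0x3c  0xd2  0x9e  0x47  0xe1  0xa7 ]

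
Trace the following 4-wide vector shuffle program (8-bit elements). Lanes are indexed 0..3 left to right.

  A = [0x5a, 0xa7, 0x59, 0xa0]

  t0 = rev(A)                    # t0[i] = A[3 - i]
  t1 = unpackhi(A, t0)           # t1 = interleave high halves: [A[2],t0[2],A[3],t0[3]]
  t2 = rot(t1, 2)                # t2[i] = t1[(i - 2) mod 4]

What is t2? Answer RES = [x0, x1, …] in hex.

→ t0 |a0|59|a7|5a|
→ t1 |59|a7|a0|5a|
→ t2 |a0|5a|59|a7|

RES = [ 0xa0  0x5a  0x59  0xa7 ]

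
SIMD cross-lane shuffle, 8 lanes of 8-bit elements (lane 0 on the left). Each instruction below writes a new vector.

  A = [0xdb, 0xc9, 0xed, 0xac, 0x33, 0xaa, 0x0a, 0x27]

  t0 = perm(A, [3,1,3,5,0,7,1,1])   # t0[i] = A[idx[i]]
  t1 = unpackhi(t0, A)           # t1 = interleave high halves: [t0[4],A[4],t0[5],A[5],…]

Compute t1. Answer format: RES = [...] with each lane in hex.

RES = [0xdb, 0x33, 0x27, 0xaa, 0xc9, 0x0a, 0xc9, 0x27]

→ t0 |ac|c9|ac|aa|db|27|c9|c9|
→ t1 |db|33|27|aa|c9|0a|c9|27|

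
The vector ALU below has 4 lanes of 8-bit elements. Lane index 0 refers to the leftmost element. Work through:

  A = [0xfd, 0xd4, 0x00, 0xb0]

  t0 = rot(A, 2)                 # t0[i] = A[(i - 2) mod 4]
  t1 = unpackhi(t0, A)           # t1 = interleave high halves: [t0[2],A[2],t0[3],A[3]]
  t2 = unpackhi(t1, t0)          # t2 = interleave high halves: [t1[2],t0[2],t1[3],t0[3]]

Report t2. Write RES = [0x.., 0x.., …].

  t0: 00 b0 fd d4
  t1: fd 00 d4 b0
  t2: d4 fd b0 d4

RES = [ 0xd4  0xfd  0xb0  0xd4 ]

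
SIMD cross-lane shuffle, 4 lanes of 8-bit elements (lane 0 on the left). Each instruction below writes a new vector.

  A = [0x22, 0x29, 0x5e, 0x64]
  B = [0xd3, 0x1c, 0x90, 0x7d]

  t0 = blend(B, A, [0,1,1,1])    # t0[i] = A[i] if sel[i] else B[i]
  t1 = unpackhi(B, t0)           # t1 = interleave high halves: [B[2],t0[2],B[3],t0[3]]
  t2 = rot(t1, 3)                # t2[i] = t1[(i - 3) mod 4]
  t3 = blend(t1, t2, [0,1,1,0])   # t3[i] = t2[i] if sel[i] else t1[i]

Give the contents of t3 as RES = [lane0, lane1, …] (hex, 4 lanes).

t0 = [0xd3, 0x29, 0x5e, 0x64]
t1 = [0x90, 0x5e, 0x7d, 0x64]
t2 = [0x5e, 0x7d, 0x64, 0x90]
t3 = [0x90, 0x7d, 0x64, 0x64]

RES = [0x90, 0x7d, 0x64, 0x64]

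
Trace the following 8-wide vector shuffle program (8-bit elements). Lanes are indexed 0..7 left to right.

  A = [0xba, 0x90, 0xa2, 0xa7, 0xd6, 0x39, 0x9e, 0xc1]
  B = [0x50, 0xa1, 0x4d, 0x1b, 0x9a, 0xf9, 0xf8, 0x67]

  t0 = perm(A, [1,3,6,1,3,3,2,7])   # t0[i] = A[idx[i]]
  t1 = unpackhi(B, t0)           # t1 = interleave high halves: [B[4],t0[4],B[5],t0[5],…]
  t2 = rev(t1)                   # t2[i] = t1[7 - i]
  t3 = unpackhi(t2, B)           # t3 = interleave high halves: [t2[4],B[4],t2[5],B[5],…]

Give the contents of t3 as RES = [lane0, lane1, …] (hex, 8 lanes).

RES = [0xa7, 0x9a, 0xf9, 0xf9, 0xa7, 0xf8, 0x9a, 0x67]

→ t0 |90|a7|9e|90|a7|a7|a2|c1|
→ t1 |9a|a7|f9|a7|f8|a2|67|c1|
→ t2 |c1|67|a2|f8|a7|f9|a7|9a|
→ t3 |a7|9a|f9|f9|a7|f8|9a|67|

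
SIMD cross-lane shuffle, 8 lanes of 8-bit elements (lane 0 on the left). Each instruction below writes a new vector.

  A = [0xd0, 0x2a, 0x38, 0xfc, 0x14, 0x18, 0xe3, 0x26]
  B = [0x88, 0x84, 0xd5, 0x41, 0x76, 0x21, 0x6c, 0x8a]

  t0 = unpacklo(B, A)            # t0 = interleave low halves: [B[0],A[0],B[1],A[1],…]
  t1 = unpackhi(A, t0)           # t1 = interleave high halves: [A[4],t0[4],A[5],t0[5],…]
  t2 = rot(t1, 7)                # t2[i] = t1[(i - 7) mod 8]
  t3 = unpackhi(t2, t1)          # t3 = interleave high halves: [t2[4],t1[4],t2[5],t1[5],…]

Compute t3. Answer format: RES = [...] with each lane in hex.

t0 = [0x88, 0xd0, 0x84, 0x2a, 0xd5, 0x38, 0x41, 0xfc]
t1 = [0x14, 0xd5, 0x18, 0x38, 0xe3, 0x41, 0x26, 0xfc]
t2 = [0xd5, 0x18, 0x38, 0xe3, 0x41, 0x26, 0xfc, 0x14]
t3 = [0x41, 0xe3, 0x26, 0x41, 0xfc, 0x26, 0x14, 0xfc]

RES = [0x41, 0xe3, 0x26, 0x41, 0xfc, 0x26, 0x14, 0xfc]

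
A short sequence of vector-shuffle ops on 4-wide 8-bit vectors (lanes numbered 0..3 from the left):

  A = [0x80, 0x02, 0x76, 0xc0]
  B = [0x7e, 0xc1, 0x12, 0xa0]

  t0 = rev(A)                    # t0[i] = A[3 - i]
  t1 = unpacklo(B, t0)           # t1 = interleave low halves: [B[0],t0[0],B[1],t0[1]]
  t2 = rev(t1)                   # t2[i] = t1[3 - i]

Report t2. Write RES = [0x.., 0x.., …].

  t0: c0 76 02 80
  t1: 7e c0 c1 76
  t2: 76 c1 c0 7e

RES = [0x76, 0xc1, 0xc0, 0x7e]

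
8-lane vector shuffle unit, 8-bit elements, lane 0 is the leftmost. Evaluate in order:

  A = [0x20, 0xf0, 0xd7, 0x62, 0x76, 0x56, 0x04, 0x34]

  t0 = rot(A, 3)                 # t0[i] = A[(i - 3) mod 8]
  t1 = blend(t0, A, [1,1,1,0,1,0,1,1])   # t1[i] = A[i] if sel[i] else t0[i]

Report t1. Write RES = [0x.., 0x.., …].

→ t0 |56|04|34|20|f0|d7|62|76|
→ t1 |20|f0|d7|20|76|d7|04|34|

RES = [ 0x20  0xf0  0xd7  0x20  0x76  0xd7  0x04  0x34 ]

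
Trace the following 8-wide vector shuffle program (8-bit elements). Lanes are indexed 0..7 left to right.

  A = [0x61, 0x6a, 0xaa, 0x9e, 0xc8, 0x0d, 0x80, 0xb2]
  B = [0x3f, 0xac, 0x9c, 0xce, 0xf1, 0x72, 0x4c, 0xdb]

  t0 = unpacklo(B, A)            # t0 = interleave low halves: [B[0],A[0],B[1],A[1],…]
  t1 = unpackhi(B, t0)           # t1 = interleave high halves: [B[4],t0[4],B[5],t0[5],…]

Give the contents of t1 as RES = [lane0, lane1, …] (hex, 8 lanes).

RES = [0xf1, 0x9c, 0x72, 0xaa, 0x4c, 0xce, 0xdb, 0x9e]

  t0: 3f 61 ac 6a 9c aa ce 9e
  t1: f1 9c 72 aa 4c ce db 9e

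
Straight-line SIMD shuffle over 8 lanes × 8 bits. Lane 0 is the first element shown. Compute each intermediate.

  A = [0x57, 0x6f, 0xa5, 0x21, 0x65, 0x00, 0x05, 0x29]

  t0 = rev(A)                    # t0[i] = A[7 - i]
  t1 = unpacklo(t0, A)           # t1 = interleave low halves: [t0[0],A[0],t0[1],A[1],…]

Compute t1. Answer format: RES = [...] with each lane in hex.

t0 = [0x29, 0x05, 0x00, 0x65, 0x21, 0xa5, 0x6f, 0x57]
t1 = [0x29, 0x57, 0x05, 0x6f, 0x00, 0xa5, 0x65, 0x21]

RES = [ 0x29  0x57  0x05  0x6f  0x00  0xa5  0x65  0x21 ]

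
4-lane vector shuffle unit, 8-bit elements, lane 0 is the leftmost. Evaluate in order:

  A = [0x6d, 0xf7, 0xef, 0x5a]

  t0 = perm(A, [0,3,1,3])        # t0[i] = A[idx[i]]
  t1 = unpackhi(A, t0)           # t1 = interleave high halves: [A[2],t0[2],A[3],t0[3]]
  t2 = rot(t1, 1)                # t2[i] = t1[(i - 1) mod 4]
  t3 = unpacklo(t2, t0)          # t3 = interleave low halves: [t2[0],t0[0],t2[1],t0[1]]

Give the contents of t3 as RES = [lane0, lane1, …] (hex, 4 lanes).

→ t0 |6d|5a|f7|5a|
→ t1 |ef|f7|5a|5a|
→ t2 |5a|ef|f7|5a|
→ t3 |5a|6d|ef|5a|

RES = [ 0x5a  0x6d  0xef  0x5a ]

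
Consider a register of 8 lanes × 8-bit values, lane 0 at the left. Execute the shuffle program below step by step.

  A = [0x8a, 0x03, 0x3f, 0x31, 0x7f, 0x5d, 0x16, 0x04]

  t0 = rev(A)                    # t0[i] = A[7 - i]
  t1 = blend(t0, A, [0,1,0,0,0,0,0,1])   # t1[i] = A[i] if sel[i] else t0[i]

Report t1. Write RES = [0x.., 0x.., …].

RES = [0x04, 0x03, 0x5d, 0x7f, 0x31, 0x3f, 0x03, 0x04]

  t0: 04 16 5d 7f 31 3f 03 8a
  t1: 04 03 5d 7f 31 3f 03 04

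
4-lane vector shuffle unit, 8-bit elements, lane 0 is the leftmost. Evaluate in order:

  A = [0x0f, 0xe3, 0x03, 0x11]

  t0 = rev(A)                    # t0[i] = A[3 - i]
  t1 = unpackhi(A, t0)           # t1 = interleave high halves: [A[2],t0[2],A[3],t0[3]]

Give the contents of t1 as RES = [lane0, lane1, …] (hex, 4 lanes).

t0 = [0x11, 0x03, 0xe3, 0x0f]
t1 = [0x03, 0xe3, 0x11, 0x0f]

RES = [0x03, 0xe3, 0x11, 0x0f]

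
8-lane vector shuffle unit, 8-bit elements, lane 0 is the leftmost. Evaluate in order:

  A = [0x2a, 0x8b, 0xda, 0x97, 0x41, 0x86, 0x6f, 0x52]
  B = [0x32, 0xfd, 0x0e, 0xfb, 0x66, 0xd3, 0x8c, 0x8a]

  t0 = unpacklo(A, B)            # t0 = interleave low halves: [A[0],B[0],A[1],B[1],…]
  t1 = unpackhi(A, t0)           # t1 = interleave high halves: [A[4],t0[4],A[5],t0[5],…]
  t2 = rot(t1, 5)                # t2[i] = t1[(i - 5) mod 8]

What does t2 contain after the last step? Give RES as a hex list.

RES = [ 0x0e  0x6f  0x97  0x52  0xfb  0x41  0xda  0x86 ]

t0 = [0x2a, 0x32, 0x8b, 0xfd, 0xda, 0x0e, 0x97, 0xfb]
t1 = [0x41, 0xda, 0x86, 0x0e, 0x6f, 0x97, 0x52, 0xfb]
t2 = [0x0e, 0x6f, 0x97, 0x52, 0xfb, 0x41, 0xda, 0x86]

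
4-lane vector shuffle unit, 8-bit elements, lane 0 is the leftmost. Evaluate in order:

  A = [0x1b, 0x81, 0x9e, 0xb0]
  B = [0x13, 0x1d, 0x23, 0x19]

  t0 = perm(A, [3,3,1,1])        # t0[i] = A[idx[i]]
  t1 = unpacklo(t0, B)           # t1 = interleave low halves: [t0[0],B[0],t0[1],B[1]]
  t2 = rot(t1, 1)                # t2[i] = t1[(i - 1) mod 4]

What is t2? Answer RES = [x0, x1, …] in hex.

RES = [ 0x1d  0xb0  0x13  0xb0 ]

  t0: b0 b0 81 81
  t1: b0 13 b0 1d
  t2: 1d b0 13 b0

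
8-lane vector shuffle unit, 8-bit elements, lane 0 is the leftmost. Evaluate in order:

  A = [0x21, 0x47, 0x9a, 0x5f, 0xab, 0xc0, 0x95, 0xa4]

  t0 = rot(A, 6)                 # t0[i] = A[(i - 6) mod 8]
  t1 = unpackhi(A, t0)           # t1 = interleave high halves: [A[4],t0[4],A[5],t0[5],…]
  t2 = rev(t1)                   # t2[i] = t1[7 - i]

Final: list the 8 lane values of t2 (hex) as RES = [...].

→ t0 |9a|5f|ab|c0|95|a4|21|47|
→ t1 |ab|95|c0|a4|95|21|a4|47|
→ t2 |47|a4|21|95|a4|c0|95|ab|

RES = [0x47, 0xa4, 0x21, 0x95, 0xa4, 0xc0, 0x95, 0xab]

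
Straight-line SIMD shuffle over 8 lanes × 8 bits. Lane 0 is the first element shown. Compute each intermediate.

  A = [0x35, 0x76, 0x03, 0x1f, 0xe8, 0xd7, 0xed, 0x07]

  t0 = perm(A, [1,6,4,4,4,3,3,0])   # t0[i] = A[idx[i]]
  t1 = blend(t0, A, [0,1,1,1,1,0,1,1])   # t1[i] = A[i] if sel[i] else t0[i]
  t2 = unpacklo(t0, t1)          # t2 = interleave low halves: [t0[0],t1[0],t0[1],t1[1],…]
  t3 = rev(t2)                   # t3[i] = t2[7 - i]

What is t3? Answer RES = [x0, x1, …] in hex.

→ t0 |76|ed|e8|e8|e8|1f|1f|35|
→ t1 |76|76|03|1f|e8|1f|ed|07|
→ t2 |76|76|ed|76|e8|03|e8|1f|
→ t3 |1f|e8|03|e8|76|ed|76|76|

RES = [ 0x1f  0xe8  0x03  0xe8  0x76  0xed  0x76  0x76 ]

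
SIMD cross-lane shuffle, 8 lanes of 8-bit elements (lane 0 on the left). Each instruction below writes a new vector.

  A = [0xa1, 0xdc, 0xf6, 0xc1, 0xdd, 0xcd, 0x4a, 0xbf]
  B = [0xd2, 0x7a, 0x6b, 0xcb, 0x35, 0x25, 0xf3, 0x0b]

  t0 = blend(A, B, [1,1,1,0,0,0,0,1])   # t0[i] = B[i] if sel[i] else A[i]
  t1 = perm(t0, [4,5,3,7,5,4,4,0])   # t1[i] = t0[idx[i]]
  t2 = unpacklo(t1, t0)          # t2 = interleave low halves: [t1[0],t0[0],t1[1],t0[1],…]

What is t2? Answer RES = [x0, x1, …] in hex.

  t0: d2 7a 6b c1 dd cd 4a 0b
  t1: dd cd c1 0b cd dd dd d2
  t2: dd d2 cd 7a c1 6b 0b c1

RES = [0xdd, 0xd2, 0xcd, 0x7a, 0xc1, 0x6b, 0x0b, 0xc1]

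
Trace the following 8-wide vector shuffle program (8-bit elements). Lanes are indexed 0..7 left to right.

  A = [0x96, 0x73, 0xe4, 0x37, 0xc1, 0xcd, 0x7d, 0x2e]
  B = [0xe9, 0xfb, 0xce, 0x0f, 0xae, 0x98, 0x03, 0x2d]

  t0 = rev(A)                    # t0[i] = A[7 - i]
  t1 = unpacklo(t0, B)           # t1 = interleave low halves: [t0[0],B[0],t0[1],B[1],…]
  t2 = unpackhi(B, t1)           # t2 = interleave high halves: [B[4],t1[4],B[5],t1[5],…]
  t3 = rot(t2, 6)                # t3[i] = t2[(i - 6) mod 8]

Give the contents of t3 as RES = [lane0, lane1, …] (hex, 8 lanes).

RES = [0x98, 0xce, 0x03, 0xc1, 0x2d, 0x0f, 0xae, 0xcd]

→ t0 |2e|7d|cd|c1|37|e4|73|96|
→ t1 |2e|e9|7d|fb|cd|ce|c1|0f|
→ t2 |ae|cd|98|ce|03|c1|2d|0f|
→ t3 |98|ce|03|c1|2d|0f|ae|cd|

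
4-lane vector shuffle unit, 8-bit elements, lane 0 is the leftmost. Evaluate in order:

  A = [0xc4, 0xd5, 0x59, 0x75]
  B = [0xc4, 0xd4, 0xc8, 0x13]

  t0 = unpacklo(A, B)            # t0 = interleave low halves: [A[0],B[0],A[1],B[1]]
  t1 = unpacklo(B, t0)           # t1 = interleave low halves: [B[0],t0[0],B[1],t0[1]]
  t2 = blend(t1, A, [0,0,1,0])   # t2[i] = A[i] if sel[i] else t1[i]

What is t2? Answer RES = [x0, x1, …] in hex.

RES = [ 0xc4  0xc4  0x59  0xc4 ]

→ t0 |c4|c4|d5|d4|
→ t1 |c4|c4|d4|c4|
→ t2 |c4|c4|59|c4|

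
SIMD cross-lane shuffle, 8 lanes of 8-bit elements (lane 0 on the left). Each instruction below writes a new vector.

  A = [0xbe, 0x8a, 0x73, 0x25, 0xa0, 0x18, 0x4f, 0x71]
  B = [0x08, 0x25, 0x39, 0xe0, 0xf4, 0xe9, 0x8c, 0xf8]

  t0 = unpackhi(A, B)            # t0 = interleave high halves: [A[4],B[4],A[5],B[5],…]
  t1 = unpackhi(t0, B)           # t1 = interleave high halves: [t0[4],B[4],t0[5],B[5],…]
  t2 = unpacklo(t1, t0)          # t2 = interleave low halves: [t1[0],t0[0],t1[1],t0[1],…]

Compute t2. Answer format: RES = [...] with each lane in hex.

RES = [0x4f, 0xa0, 0xf4, 0xf4, 0x8c, 0x18, 0xe9, 0xe9]

t0 = [0xa0, 0xf4, 0x18, 0xe9, 0x4f, 0x8c, 0x71, 0xf8]
t1 = [0x4f, 0xf4, 0x8c, 0xe9, 0x71, 0x8c, 0xf8, 0xf8]
t2 = [0x4f, 0xa0, 0xf4, 0xf4, 0x8c, 0x18, 0xe9, 0xe9]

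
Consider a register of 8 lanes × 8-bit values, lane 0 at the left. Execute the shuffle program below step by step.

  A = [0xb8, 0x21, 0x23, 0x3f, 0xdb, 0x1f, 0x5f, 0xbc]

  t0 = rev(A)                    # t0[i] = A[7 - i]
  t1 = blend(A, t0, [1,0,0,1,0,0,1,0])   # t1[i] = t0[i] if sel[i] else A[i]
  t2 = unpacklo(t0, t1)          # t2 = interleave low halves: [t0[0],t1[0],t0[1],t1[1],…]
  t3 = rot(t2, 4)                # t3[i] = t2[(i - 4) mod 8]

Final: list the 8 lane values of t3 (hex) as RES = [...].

RES = [0x1f, 0x23, 0xdb, 0xdb, 0xbc, 0xbc, 0x5f, 0x21]

t0 = [0xbc, 0x5f, 0x1f, 0xdb, 0x3f, 0x23, 0x21, 0xb8]
t1 = [0xbc, 0x21, 0x23, 0xdb, 0xdb, 0x1f, 0x21, 0xbc]
t2 = [0xbc, 0xbc, 0x5f, 0x21, 0x1f, 0x23, 0xdb, 0xdb]
t3 = [0x1f, 0x23, 0xdb, 0xdb, 0xbc, 0xbc, 0x5f, 0x21]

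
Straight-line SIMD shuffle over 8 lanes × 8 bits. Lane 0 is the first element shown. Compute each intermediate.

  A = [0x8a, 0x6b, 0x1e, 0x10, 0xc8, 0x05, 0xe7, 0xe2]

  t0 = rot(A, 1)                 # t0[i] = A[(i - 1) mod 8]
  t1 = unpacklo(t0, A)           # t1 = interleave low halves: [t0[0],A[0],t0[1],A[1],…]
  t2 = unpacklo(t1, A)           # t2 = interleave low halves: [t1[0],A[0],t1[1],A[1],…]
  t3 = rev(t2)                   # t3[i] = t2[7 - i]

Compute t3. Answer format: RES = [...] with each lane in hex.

  t0: e2 8a 6b 1e 10 c8 05 e7
  t1: e2 8a 8a 6b 6b 1e 1e 10
  t2: e2 8a 8a 6b 8a 1e 6b 10
  t3: 10 6b 1e 8a 6b 8a 8a e2

RES = [0x10, 0x6b, 0x1e, 0x8a, 0x6b, 0x8a, 0x8a, 0xe2]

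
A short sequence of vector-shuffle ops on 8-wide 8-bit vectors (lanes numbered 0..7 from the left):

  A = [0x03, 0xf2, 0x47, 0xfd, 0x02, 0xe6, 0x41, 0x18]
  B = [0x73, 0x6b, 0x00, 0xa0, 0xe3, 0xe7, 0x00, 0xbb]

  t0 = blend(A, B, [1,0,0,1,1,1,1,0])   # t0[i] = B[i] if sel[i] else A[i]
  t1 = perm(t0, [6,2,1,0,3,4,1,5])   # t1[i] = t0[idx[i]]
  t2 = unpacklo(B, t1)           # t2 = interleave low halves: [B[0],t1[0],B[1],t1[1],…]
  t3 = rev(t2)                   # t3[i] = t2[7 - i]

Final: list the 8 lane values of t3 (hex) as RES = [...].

→ t0 |73|f2|47|a0|e3|e7|00|18|
→ t1 |00|47|f2|73|a0|e3|f2|e7|
→ t2 |73|00|6b|47|00|f2|a0|73|
→ t3 |73|a0|f2|00|47|6b|00|73|

RES = [0x73, 0xa0, 0xf2, 0x00, 0x47, 0x6b, 0x00, 0x73]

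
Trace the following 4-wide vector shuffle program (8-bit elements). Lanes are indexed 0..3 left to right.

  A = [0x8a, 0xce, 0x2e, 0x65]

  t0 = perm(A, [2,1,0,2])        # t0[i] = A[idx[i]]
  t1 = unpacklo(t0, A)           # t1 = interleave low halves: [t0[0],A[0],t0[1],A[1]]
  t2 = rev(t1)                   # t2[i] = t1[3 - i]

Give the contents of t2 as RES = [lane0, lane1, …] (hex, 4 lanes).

→ t0 |2e|ce|8a|2e|
→ t1 |2e|8a|ce|ce|
→ t2 |ce|ce|8a|2e|

RES = [0xce, 0xce, 0x8a, 0x2e]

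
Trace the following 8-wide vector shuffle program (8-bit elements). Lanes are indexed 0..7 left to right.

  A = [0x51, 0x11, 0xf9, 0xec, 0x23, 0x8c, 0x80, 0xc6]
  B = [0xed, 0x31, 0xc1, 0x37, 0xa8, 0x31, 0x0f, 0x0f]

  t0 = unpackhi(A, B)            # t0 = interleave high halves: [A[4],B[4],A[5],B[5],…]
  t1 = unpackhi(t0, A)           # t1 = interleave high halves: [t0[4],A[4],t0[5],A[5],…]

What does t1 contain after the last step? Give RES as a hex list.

RES = [0x80, 0x23, 0x0f, 0x8c, 0xc6, 0x80, 0x0f, 0xc6]

→ t0 |23|a8|8c|31|80|0f|c6|0f|
→ t1 |80|23|0f|8c|c6|80|0f|c6|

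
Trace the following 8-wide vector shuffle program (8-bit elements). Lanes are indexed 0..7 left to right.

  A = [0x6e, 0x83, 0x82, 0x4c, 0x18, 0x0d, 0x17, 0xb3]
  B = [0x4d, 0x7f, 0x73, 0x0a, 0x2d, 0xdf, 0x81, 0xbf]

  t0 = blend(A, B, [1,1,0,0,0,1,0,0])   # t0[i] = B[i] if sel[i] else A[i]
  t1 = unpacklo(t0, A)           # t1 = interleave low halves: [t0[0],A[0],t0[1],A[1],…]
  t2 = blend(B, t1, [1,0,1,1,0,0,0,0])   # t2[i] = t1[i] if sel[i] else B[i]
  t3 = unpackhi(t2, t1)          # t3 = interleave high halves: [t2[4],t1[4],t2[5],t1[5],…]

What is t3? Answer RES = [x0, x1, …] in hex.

RES = [0x2d, 0x82, 0xdf, 0x82, 0x81, 0x4c, 0xbf, 0x4c]

→ t0 |4d|7f|82|4c|18|df|17|b3|
→ t1 |4d|6e|7f|83|82|82|4c|4c|
→ t2 |4d|7f|7f|83|2d|df|81|bf|
→ t3 |2d|82|df|82|81|4c|bf|4c|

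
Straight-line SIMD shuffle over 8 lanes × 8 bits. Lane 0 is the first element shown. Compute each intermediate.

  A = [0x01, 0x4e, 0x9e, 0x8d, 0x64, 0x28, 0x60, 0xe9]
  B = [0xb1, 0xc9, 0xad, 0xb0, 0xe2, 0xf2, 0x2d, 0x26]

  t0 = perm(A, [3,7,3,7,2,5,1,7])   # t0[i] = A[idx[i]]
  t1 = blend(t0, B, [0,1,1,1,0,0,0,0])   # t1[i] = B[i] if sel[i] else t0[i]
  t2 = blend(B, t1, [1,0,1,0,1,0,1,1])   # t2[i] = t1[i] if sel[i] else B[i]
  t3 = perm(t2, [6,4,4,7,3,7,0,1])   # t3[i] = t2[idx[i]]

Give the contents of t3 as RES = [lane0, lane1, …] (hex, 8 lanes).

RES = [ 0x4e  0x9e  0x9e  0xe9  0xb0  0xe9  0x8d  0xc9 ]

  t0: 8d e9 8d e9 9e 28 4e e9
  t1: 8d c9 ad b0 9e 28 4e e9
  t2: 8d c9 ad b0 9e f2 4e e9
  t3: 4e 9e 9e e9 b0 e9 8d c9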